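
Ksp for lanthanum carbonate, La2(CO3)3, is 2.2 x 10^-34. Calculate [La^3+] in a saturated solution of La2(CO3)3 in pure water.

[La^3+] ≈ 1.5 × 10^-7 M

La2(CO3)3(s) ⇌ 2 La^3+(aq) + 3 CO3^2-(aq)
Ksp = [La^3+]^2[CO3^2-]^3
If s mol/L of La2(CO3)3 dissolves, [La^3+] = 2s and [CO3^2-] = 3s.
Substituting: Ksp = (2s)^2(3s)^3 = 108s^5
Solving, s = (2.2 x 10^-34/108)^(1/5) = 7.27 x 10^-8 M
[La^3+] = 2s = 1.5 × 10^-7 M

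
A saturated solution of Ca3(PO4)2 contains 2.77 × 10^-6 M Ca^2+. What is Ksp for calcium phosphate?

Ca3(PO4)2(s) ⇌ 3 Ca^2+(aq) + 2 PO4^3-(aq)
Stoichiometry gives [PO4^3-] = (2/3)[Ca^2+] = 1.847 × 10^-6 M.
Ksp = [Ca^2+]^3[PO4^3-]^2
Ksp = (2.77 × 10^-6)^3 × (1.847 × 10^-6)^2 = 7.25 × 10^-29

7.25e-29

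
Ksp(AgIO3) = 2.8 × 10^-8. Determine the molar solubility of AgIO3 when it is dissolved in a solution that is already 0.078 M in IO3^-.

3.6e-7 M

AgIO3(s) ⇌ Ag^+(aq) + IO3^-(aq)
Ksp = [Ag^+][IO3^-]
If s mol/L dissolves here, [Ag^+] = s, [IO3^-] = 0.078 + s ≈ 0.078 (Ksp is small, so little additional dissolves).
Ksp ≈ s × 0.078
s = 3.6 x 10^-7 M
Check: s = 3.6 × 10^-7 ≪ 0.078, so the approximation is valid.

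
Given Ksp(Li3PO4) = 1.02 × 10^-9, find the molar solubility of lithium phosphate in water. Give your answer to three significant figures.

Li3PO4(s) ⇌ 3 Li^+(aq) + PO4^3-(aq)
Ksp = [Li^+]^3[PO4^3-]
With molar solubility s: [Li^+] = 3s, [PO4^3-] = s.
Substituting: Ksp = (3s)^3s = 27s^4
s^4 = 1.02 × 10^-9 / 27, so s = 2.48 × 10^-3 M

s = 2.48 × 10^-3 M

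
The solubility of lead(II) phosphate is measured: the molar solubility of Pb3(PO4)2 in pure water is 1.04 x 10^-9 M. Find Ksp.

Pb3(PO4)2(s) ⇌ 3 Pb^2+ + 2 PO4^3-
If s mol/L of Pb3(PO4)2 dissolves, [Pb^2+] = 3s and [PO4^3-] = 2s.
Ksp = [Pb^2+]^3[PO4^3-]^2
So Ksp = (3s)^3 × (2s)^2 = 108s^5
Ksp = 108 × (1.04 × 10^-9)^5 = 1.31 x 10^-43

1.31e-43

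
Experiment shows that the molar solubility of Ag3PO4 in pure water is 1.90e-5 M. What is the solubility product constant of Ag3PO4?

Ksp = 3.52e-18

Ag3PO4(s) ⇌ 3 Ag^+ + PO4^3-
Let s = molar solubility. Then [Ag^+] = 3s and [PO4^3-] = s.
Ksp = [Ag^+]^3[PO4^3-]
So Ksp = (3s)^3 × s = 27s^4
Ksp = 27 × (1.90 × 10^-5)^4 = 3.52 × 10^-18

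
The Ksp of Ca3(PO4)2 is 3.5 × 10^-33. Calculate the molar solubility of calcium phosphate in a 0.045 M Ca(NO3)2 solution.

3.1 × 10^-15 M

Ca3(PO4)2(s) ⇌ 3 Ca^2+ + 2 PO4^3-
Ksp = [Ca^2+]^3[PO4^3-]^2
Let s = moles of Ca3(PO4)2 that dissolve per litre. [Ca^2+] = 0.045 + 3s ≈ 0.045, [PO4^3-] = 2s (Ksp is small, so little additional dissolves).
Ksp ≈ (0.045)^3 × (2s)^2
s = 3.1 × 10^-15 M
Check: 3s = 9.3 x 10^-15 ≪ 0.045, so the approximation is valid.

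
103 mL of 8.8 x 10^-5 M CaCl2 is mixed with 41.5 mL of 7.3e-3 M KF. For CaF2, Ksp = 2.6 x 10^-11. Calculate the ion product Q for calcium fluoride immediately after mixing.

Total volume = 103 + 41.5 = 144.5 mL.
[Ca^2+] = 8.8 × 10^-5 × (103/144.5) = 6.27 x 10^-5 M
[F^-] = 7.3 x 10^-3 × (41.5/144.5) = 2.10 × 10^-3 M
CaF2(s) <=> Ca^2+ + 2 F^-, so Q = [Ca^2+][F^-]^2
Q = (6.27 x 10^-5)(2.10 x 10^-3)^2 = 2.8 x 10^-10
Q > Ksp, so CaF2 will precipitate.

Q ≈ 2.8e-10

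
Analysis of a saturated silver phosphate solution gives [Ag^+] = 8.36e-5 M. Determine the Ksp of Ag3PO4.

Ag3PO4(s) ⇌ 3 Ag^+ + PO4^3-
Stoichiometry gives [PO4^3-] = (1/3)[Ag^+] = 2.787 × 10^-5 M.
Ksp = [Ag^+]^3[PO4^3-]
Ksp = (8.36 × 10^-5)^3 × 2.787 × 10^-5 = 1.63 × 10^-17

Ksp ≈ 1.63 x 10^-17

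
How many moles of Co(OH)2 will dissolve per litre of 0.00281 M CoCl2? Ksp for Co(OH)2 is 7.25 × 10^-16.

Co(OH)2(s) ⇌ Co^2+(aq) + 2 OH^-(aq)
Ksp = [Co^2+][OH^-]^2
If s mol/L dissolves here, [Co^2+] = 0.00281 + s ≈ 0.00281, [OH^-] = 2s (since Co^2+ from CoCl2 dominates).
Ksp ≈ 0.00281 × (2s)^2
s = 2.54 × 10^-7 M
Check: s = 2.5 x 10^-7 ≪ 0.00281, so the approximation is valid.

s = 2.54e-7 M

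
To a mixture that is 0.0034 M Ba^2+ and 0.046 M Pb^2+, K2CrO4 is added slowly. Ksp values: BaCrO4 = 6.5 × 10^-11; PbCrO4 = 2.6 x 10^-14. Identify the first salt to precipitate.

Each salt begins to precipitate when Q = Ksp, i.e. when [CrO4^2-] reaches its threshold.
For BaCrO4: 6.5 × 10^-11 = 0.0034 × [CrO4^2-]  ⇒  [CrO4^2-] = 1.9 x 10^-8 M.
For PbCrO4: 2.6 x 10^-14 = 0.046 × [CrO4^2-]  ⇒  [CrO4^2-] = 5.7 x 10^-13 M.
The salt with the lower threshold [CrO4^2-] precipitates first: PbCrO4.

PbCrO4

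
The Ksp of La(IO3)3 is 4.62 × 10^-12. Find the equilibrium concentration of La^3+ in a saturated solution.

La(IO3)3(s) ⇌ La^3+(aq) + 3 IO3^-(aq)
Ksp = [La^3+][IO3^-]^3
With molar solubility s: [La^3+] = s, [IO3^-] = 3s.
Ksp = s(3s)^3 = 27s^4
s = (4.62 × 10^-12 / 27)^(1/4) = 6.432 × 10^-4 M
[La^3+] = s = 6.43 × 10^-4 M

[La^3+] = 6.43e-4 M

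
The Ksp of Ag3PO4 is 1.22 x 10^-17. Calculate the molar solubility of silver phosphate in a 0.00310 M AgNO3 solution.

Ag3PO4(s) ⇌ 3 Ag^+(aq) + PO4^3-(aq)
Ksp = [Ag^+]^3[PO4^3-]
If s mol/L dissolves here, [Ag^+] = 0.00310 + 3s ≈ 0.00310, [PO4^3-] = s (since Ag^+ from AgNO3 dominates).
Ksp ≈ (0.00310)^3 × s
s = 4.10 x 10^-10 M
Check: 3s = 1.2 × 10^-9 ≪ 0.00310, so the approximation is valid.

4.10e-10 M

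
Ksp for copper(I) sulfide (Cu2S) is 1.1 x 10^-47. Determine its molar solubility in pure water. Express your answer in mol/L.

s = 1.4 × 10^-16 M

Cu2S(s) ⇌ 2 Cu^+ + S^2-
Ksp = [Cu^+]^2[S^2-]
Let s = molar solubility. Then [Cu^+] = 2s and [S^2-] = s.
So Ksp = (2s)^2 × s = 4s^3
s = (1.1 x 10^-47 / 4)^(1/3) = 1.4 × 10^-16 M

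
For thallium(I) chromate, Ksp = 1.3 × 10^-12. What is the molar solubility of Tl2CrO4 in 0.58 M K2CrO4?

Tl2CrO4(s) ⇌ 2 Tl^+(aq) + CrO4^2-(aq)
Ksp = [Tl^+]^2[CrO4^2-]
If s mol/L dissolves here, [Tl^+] = 2s, [CrO4^2-] = 0.58 + s ≈ 0.58 (since CrO4^2- from K2CrO4 dominates).
Ksp ≈ (2s)^2 × 0.58
s = 7.5 × 10^-7 M
Check: s = 7.5 × 10^-7 ≪ 0.58, so the approximation is valid.

s = 7.5e-7 M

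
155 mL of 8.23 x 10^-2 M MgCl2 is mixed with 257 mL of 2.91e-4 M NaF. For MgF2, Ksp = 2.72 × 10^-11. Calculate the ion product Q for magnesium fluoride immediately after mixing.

Total volume = 155 + 257 = 412 mL.
[Mg^2+] = 8.23 × 10^-2 × (155/412) = 3.096 × 10^-2 M
[F^-] = 2.91 x 10^-4 × (257/412) = 1.815 × 10^-4 M
MgF2(s) ⇌ Mg^2+ + 2 F^-, so Q = [Mg^2+][F^-]^2
Q = (3.096 x 10^-2)(1.815 × 10^-4)^2 = 1.02 x 10^-9
Q > Ksp, so MgF2 will precipitate.

Q = 1.02 x 10^-9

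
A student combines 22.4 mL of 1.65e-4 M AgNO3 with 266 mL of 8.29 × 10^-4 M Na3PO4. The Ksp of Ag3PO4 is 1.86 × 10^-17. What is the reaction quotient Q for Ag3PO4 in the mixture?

Total volume = 22.4 + 266 = 288.4 mL.
[Ag^+] = 1.65 × 10^-4 × (22.4/288.4) = 1.282 × 10^-5 M
[PO4^3-] = 8.29 × 10^-4 × (266/288.4) = 7.646 x 10^-4 M
Ag3PO4(s) ⇌ 3 Ag^+(aq) + PO4^3-(aq), so Q = [Ag^+]^3[PO4^3-]
Q = (1.282 x 10^-5)^3(7.646 x 10^-4) = 1.61 x 10^-18
Q < Ksp, so no precipitate of Ag3PO4 forms.

Q ≈ 1.61 × 10^-18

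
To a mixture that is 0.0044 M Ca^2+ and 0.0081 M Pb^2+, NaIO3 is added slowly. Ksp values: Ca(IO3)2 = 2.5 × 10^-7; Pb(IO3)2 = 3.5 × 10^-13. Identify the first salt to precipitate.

Pb(IO3)2

Precipitation of each salt starts when its ion product equals its Ksp.
For Ca(IO3)2: 2.5 × 10^-7 = 0.0044 × [IO3^-]^2  ⇒  [IO3^-] = 7.5 x 10^-3 M.
For Pb(IO3)2: 3.5 × 10^-13 = 0.0081 × [IO3^-]^2  ⇒  [IO3^-] = 6.6 × 10^-6 M.
The salt with the lower threshold [IO3^-] precipitates first: Pb(IO3)2.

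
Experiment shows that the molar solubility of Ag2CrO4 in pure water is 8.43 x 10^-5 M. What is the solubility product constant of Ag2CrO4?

Ag2CrO4(s) ⇌ 2 Ag^+ + CrO4^2-
If s mol/L of Ag2CrO4 dissolves, [Ag^+] = 2s and [CrO4^2-] = s.
Ksp = [Ag^+]^2[CrO4^2-]
So Ksp = (2s)^2 × s = 4s^3
With s = 8.43 x 10^-5: Ksp = 2.40 × 10^-12

2.40 × 10^-12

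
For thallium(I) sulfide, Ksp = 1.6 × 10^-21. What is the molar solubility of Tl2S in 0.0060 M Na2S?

s = 2.6 × 10^-10 M

Tl2S(s) ⇌ 2 Tl^+ + S^2-
Ksp = [Tl^+]^2[S^2-]
If s mol/L dissolves here, [Tl^+] = 2s, [S^2-] = 0.0060 + s ≈ 0.0060 (since S^2- from Na2S dominates).
Ksp ≈ (2s)^2 × 0.0060
s = 2.6 × 10^-10 M
Check: s = 2.6 × 10^-10 ≪ 0.0060, so the approximation is valid.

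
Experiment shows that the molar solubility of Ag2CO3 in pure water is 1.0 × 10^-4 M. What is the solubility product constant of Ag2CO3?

Ag2CO3(s) ⇌ 2 Ag^+(aq) + CO3^2-(aq)
Let s = molar solubility. Then [Ag^+] = 2s and [CO3^2-] = s.
Ksp = [Ag^+]^2[CO3^2-]
So Ksp = (2s)^2 × s = 4s^3
Ksp = 4 × (1.0 x 10^-4)^3 = 4.0 × 10^-12

4.0e-12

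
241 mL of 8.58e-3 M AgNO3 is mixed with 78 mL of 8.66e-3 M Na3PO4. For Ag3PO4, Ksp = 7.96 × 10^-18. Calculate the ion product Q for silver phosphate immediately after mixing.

Total volume = 241 + 78 = 319 mL.
[Ag^+] = 8.58 x 10^-3 × (241/319) = 6.482 x 10^-3 M
[PO4^3-] = 8.66 × 10^-3 × (78/319) = 2.117 x 10^-3 M
Ag3PO4(s) ⇌ 3 Ag^+ + PO4^3-, so Q = [Ag^+]^3[PO4^3-]
Q = (6.482 × 10^-3)^3(2.117 × 10^-3) = 5.77 x 10^-10
Q > Ksp, so Ag3PO4 will precipitate.

5.77 × 10^-10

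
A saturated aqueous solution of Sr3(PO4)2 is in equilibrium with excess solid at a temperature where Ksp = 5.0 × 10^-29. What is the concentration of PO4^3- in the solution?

[PO4^3-] = 1.7 × 10^-6 M

Sr3(PO4)2(s) <=> 3 Sr^2+(aq) + 2 PO4^3-(aq)
Ksp = [Sr^2+]^3[PO4^3-]^2
For each mole of Sr3(PO4)2 that dissolves: [Sr^2+] = 3s, [PO4^3-] = 2s.
So Ksp = (3s)^3 × (2s)^2 = 108s^5
s^5 = 5.0 × 10^-29 / 108, so s = 8.57 × 10^-7 M
[PO4^3-] = 2s = 1.7 × 10^-6 M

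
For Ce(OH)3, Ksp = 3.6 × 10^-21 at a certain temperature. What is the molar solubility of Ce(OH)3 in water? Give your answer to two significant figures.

Ce(OH)3(s) ⇌ Ce^3+(aq) + 3 OH^-(aq)
Ksp = [Ce^3+][OH^-]^3
With molar solubility s: [Ce^3+] = s, [OH^-] = 3s.
Substituting: Ksp = s(3s)^3 = 27s^4
Solving, s = (3.6 × 10^-21/27)^(1/4) = 3.4 x 10^-6 M

s ≈ 3.4e-6 M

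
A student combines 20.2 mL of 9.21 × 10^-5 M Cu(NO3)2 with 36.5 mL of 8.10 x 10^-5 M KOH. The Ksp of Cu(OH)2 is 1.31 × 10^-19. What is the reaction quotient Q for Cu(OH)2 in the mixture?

Total volume = 20.2 + 36.5 = 56.7 mL.
[Cu^2+] = 9.21 x 10^-5 × (20.2/56.7) = 3.281 × 10^-5 M
[OH^-] = 8.10 × 10^-5 × (36.5/56.7) = 5.214 × 10^-5 M
Cu(OH)2(s) ⇌ Cu^2+(aq) + 2 OH^-(aq), so Q = [Cu^2+][OH^-]^2
Q = (3.281 x 10^-5)(5.214 × 10^-5)^2 = 8.92 × 10^-14
Q > Ksp, so Cu(OH)2 will precipitate.

Q = 8.92e-14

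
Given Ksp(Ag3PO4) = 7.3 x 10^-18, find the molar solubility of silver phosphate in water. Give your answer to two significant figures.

Ag3PO4(s) <=> 3 Ag^+ + PO4^3-
Ksp = [Ag^+]^3[PO4^3-]
With molar solubility s: [Ag^+] = 3s, [PO4^3-] = s.
Ksp = (3s)^3s = 27s^4
s^4 = 7.3 x 10^-18 / 27, so s = 2.3 × 10^-5 M

s = 2.3 × 10^-5 M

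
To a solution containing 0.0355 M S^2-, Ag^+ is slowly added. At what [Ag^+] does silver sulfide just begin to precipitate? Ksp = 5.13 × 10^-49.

Ag2S(s) <=> 2 Ag^+ + S^2-
Ksp = [Ag^+]^2[S^2-]
Precipitation begins when Q = Ksp. With [S^2-] = 0.0355 M:
5.13 × 10^-49 = (0.0355) × [Ag^+]^2
[Ag^+] = (5.13 × 10^-49 / 3.55 × 10^-2)^(1/2) = 3.80 x 10^-24 M

[Ag^+] ≈ 3.80e-24 M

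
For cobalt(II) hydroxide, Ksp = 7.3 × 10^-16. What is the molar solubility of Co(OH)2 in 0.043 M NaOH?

s ≈ 3.9 × 10^-13 M

Co(OH)2(s) ⇌ Co^2+ + 2 OH^-
Ksp = [Co^2+][OH^-]^2
If s mol/L dissolves here, [Co^2+] = s, [OH^-] = 0.043 + 2s ≈ 0.043 (Ksp is small, so little additional dissolves).
Ksp ≈ s × (0.043)^2
s = 3.9 × 10^-13 M
Check: 2s = 7.9 × 10^-13 ≪ 0.043, so the approximation is valid.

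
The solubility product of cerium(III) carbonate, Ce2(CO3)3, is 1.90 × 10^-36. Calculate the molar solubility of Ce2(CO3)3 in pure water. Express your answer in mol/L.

Ce2(CO3)3(s) <=> 2 Ce^3+ + 3 CO3^2-
Ksp = [Ce^3+]^2[CO3^2-]^3
Let s = molar solubility. Then [Ce^3+] = 2s and [CO3^2-] = 3s.
Ksp = (2s)^2(3s)^3 = 108s^5
Solving, s = (1.90 × 10^-36/108)^(1/5) = 2.81 × 10^-8 M

s = 2.81 × 10^-8 M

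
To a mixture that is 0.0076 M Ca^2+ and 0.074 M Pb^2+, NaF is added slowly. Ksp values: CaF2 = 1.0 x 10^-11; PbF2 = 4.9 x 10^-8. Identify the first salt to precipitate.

CaF2

Each salt begins to precipitate when Q = Ksp, i.e. when [F^-] reaches its threshold.
For CaF2: 1.0 x 10^-11 = 0.0076 × [F^-]^2  ⇒  [F^-] = 3.6 × 10^-5 M.
For PbF2: 4.9 x 10^-8 = 0.074 × [F^-]^2  ⇒  [F^-] = 8.1 × 10^-4 M.
The salt with the lower threshold [F^-] precipitates first: CaF2.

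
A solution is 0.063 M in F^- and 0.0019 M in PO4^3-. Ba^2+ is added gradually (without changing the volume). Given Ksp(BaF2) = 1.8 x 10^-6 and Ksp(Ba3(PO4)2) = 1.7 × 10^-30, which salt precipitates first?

Ba3(PO4)2

Each salt begins to precipitate when Q = Ksp, i.e. when [Ba^2+] reaches its threshold.
For BaF2: 1.8 x 10^-6 = (0.063)^2 × [Ba^2+]  ⇒  [Ba^2+] = 4.5 × 10^-4 M.
For Ba3(PO4)2: 1.7 × 10^-30 = (0.0019)^2 × [Ba^2+]^3  ⇒  [Ba^2+] = 7.8 x 10^-9 M.
The salt with the lower threshold [Ba^2+] precipitates first: Ba3(PO4)2.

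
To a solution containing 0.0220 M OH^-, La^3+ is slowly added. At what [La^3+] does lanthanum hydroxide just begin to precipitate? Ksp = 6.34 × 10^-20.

La(OH)3(s) <=> La^3+ + 3 OH^-
Ksp = [La^3+][OH^-]^3
Precipitation begins when Q = Ksp. With [OH^-] = 0.0220 M:
6.34 × 10^-20 = (0.0220)^3 × [La^3+]
[La^3+] = (6.34 × 10^-20 / 1.065 x 10^-5) = 5.95 × 10^-15 M

5.95 x 10^-15 M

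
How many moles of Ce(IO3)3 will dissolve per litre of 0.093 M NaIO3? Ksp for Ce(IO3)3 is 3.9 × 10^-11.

Ce(IO3)3(s) ⇌ Ce^3+ + 3 IO3^-
Ksp = [Ce^3+][IO3^-]^3
Let s be the molar solubility in this solution. [Ce^3+] = s, [IO3^-] = 0.093 + 3s ≈ 0.093 (since IO3^- from NaIO3 dominates).
Ksp ≈ s × (0.093)^3
s = 4.8 x 10^-8 M
Check: 3s = 1.5 × 10^-7 ≪ 0.093, so the approximation is valid.

s ≈ 4.8e-8 M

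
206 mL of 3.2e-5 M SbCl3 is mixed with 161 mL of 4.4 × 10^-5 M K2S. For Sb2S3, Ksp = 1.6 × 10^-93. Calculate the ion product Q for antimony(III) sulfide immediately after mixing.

2.3 x 10^-24

Total volume = 206 + 161 = 367 mL.
[Sb^3+] = 3.2 x 10^-5 × (206/367) = 1.80 × 10^-5 M
[S^2-] = 4.4 × 10^-5 × (161/367) = 1.93 × 10^-5 M
Sb2S3(s) ⇌ 2 Sb^3+ + 3 S^2-, so Q = [Sb^3+]^2[S^2-]^3
Q = (1.80 x 10^-5)^2(1.93 × 10^-5)^3 = 2.3 × 10^-24
Q > Ksp, so Sb2S3 will precipitate.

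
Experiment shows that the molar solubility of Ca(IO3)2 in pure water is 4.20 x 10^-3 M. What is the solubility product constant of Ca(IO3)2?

Ksp = 2.96e-7

Ca(IO3)2(s) <=> Ca^2+(aq) + 2 IO3^-(aq)
For each mole of Ca(IO3)2 that dissolves: [Ca^2+] = s, [IO3^-] = 2s.
Ksp = [Ca^2+][IO3^-]^2
So Ksp = s × (2s)^2 = 4s^3
With s = 4.20 × 10^-3: Ksp = 2.96 × 10^-7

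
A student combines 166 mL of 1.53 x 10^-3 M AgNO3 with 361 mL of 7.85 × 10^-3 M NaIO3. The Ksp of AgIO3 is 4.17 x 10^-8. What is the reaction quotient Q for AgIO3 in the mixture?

2.59 × 10^-6

Total volume = 166 + 361 = 527 mL.
[Ag^+] = 1.53 x 10^-3 × (166/527) = 4.819 x 10^-4 M
[IO3^-] = 7.85 × 10^-3 × (361/527) = 5.377 x 10^-3 M
AgIO3(s) <=> Ag^+(aq) + IO3^-(aq), so Q = [Ag^+][IO3^-]
Q = (4.819 × 10^-4)(5.377 × 10^-3) = 2.59 × 10^-6
Q > Ksp, so AgIO3 will precipitate.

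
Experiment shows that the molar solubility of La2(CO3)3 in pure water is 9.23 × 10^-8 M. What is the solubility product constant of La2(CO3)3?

Ksp ≈ 7.23e-34

La2(CO3)3(s) ⇌ 2 La^3+ + 3 CO3^2-
Let s = molar solubility. Then [La^3+] = 2s and [CO3^2-] = 3s.
Ksp = [La^3+]^2[CO3^2-]^3
Substituting: Ksp = (2s)^2(3s)^3 = 108s^5
Ksp = 108 × (9.23 × 10^-8)^5 = 7.23 × 10^-34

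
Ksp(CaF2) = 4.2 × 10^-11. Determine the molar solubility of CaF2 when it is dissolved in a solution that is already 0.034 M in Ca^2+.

s = 1.8e-5 M

CaF2(s) <=> Ca^2+(aq) + 2 F^-(aq)
Ksp = [Ca^2+][F^-]^2
Let s be the molar solubility in this solution. [Ca^2+] = 0.034 + s ≈ 0.034, [F^-] = 2s (Ksp is small, so little additional dissolves).
Ksp ≈ 0.034 × (2s)^2
s = 1.8 x 10^-5 M
Check: s = 1.8 x 10^-5 ≪ 0.034, so the approximation is valid.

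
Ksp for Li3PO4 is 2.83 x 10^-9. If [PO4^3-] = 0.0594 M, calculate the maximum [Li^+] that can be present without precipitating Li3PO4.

Li3PO4(s) ⇌ 3 Li^+(aq) + PO4^3-(aq)
Ksp = [Li^+]^3[PO4^3-]
Precipitation begins when Q = Ksp. With [PO4^3-] = 0.0594 M:
2.83 x 10^-9 = (0.0594) × [Li^+]^3
[Li^+] = (2.83 x 10^-9 / 5.94 x 10^-2)^(1/3) = 3.63 x 10^-3 M

3.63 x 10^-3 M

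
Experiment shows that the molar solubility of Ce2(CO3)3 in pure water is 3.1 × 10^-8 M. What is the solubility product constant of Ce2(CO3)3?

Ce2(CO3)3(s) ⇌ 2 Ce^3+(aq) + 3 CO3^2-(aq)
If s mol/L of Ce2(CO3)3 dissolves, [Ce^3+] = 2s and [CO3^2-] = 3s.
Ksp = [Ce^3+]^2[CO3^2-]^3
Ksp = (2s)^2(3s)^3 = 108s^5
Ksp = 108 × (3.1 × 10^-8)^5 = 3.1 × 10^-36

Ksp = 3.1e-36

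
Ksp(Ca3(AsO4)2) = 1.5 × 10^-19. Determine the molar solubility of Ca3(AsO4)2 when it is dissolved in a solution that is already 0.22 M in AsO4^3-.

Ca3(AsO4)2(s) <=> 3 Ca^2+ + 2 AsO4^3-
Ksp = [Ca^2+]^3[AsO4^3-]^2
Let s be the molar solubility in this solution. [Ca^2+] = 3s, [AsO4^3-] = 0.22 + 2s ≈ 0.22 (common-ion effect: AsO4^3- is already 0.22 M).
Ksp ≈ (3s)^3 × (0.22)^2
s = 4.9 × 10^-7 M
Check: 2s = 9.7 x 10^-7 ≪ 0.22, so the approximation is valid.

s ≈ 4.9e-7 M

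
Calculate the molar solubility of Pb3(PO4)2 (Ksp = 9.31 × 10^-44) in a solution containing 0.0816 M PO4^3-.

Pb3(PO4)2(s) <=> 3 Pb^2+(aq) + 2 PO4^3-(aq)
Ksp = [Pb^2+]^3[PO4^3-]^2
Let s be the molar solubility in this solution. [Pb^2+] = 3s, [PO4^3-] = 0.0816 + 2s ≈ 0.0816 (since the PO4^3- already present dominates).
Ksp ≈ (3s)^3 × (0.0816)^2
s = 8.03 × 10^-15 M
Check: 2s = 1.6 × 10^-14 ≪ 0.0816, so the approximation is valid.

s = 8.03 x 10^-15 M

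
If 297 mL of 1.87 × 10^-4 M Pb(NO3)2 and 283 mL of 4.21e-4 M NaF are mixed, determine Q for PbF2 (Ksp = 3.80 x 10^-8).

Q = 4.04 × 10^-12

Total volume = 297 + 283 = 580 mL.
[Pb^2+] = 1.87 × 10^-4 × (297/580) = 9.576 x 10^-5 M
[F^-] = 4.21 x 10^-4 × (283/580) = 2.054 × 10^-4 M
PbF2(s) ⇌ Pb^2+(aq) + 2 F^-(aq), so Q = [Pb^2+][F^-]^2
Q = (9.576 × 10^-5)(2.054 x 10^-4)^2 = 4.04 × 10^-12
Q < Ksp, so no precipitate of PbF2 forms.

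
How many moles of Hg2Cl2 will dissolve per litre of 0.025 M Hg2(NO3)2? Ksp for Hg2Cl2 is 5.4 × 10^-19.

Hg2Cl2(s) <=> Hg2^2+(aq) + 2 Cl^-(aq)
Ksp = [Hg2^2+][Cl^-]^2
Let s = moles of Hg2Cl2 that dissolve per litre. [Hg2^2+] = 0.025 + s ≈ 0.025, [Cl^-] = 2s (Ksp is small, so little additional dissolves).
Ksp ≈ 0.025 × (2s)^2
s = 2.3 x 10^-9 M
Check: s = 2.3 × 10^-9 ≪ 0.025, so the approximation is valid.

s = 2.3e-9 M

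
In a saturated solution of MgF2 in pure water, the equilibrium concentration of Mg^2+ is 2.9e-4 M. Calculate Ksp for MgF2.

MgF2(s) ⇌ Mg^2+(aq) + 2 F^-(aq)
Stoichiometry gives [F^-] = (2/1)[Mg^2+] = 5.80 x 10^-4 M.
Ksp = [Mg^2+][F^-]^2
Ksp = 2.9 x 10^-4 × (5.80 x 10^-4)^2 = 9.8 × 10^-11

9.8e-11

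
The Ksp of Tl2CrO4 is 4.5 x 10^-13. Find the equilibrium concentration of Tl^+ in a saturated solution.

[Tl^+] ≈ 9.7 x 10^-5 M

Tl2CrO4(s) <=> 2 Tl^+(aq) + CrO4^2-(aq)
Ksp = [Tl^+]^2[CrO4^2-]
For each mole of Tl2CrO4 that dissolves: [Tl^+] = 2s, [CrO4^2-] = s.
Ksp = (2s)^2s = 4s^3
s = (4.5 x 10^-13 / 4)^(1/3) = 4.83 × 10^-5 M
[Tl^+] = 2s = 9.7 x 10^-5 M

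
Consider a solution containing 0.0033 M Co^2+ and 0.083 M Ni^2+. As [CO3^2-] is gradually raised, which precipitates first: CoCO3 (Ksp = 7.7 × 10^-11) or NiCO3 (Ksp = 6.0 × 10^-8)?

CoCO3

Precipitation of each salt starts when its ion product equals its Ksp.
For CoCO3: 7.7 × 10^-11 = 0.0033 × [CO3^2-]  ⇒  [CO3^2-] = 2.3 × 10^-8 M.
For NiCO3: 6.0 × 10^-8 = 0.083 × [CO3^2-]  ⇒  [CO3^2-] = 7.2 × 10^-7 M.
The salt with the lower threshold [CO3^2-] precipitates first: CoCO3.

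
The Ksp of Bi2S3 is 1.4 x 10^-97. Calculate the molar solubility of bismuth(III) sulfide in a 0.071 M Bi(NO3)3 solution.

Bi2S3(s) <=> 2 Bi^3+ + 3 S^2-
Ksp = [Bi^3+]^2[S^2-]^3
Let s be the molar solubility in this solution. [Bi^3+] = 0.071 + 2s ≈ 0.071, [S^2-] = 3s (Ksp is small, so little additional dissolves).
Ksp ≈ (0.071)^2 × (3s)^3
s = 1.0 × 10^-32 M
Check: 2s = 2.0 × 10^-32 ≪ 0.071, so the approximation is valid.

s ≈ 1.0 × 10^-32 M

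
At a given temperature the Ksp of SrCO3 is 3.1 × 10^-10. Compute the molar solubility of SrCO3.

s ≈ 1.8e-5 M

SrCO3(s) ⇌ Sr^2+(aq) + CO3^2-(aq)
Ksp = [Sr^2+][CO3^2-]
For each mole of SrCO3 that dissolves: [Sr^2+] = s, [CO3^2-] = s.
Ksp = s × s = s^2
s = (3.1 × 10^-10)^(1/2) = 1.8 × 10^-5 M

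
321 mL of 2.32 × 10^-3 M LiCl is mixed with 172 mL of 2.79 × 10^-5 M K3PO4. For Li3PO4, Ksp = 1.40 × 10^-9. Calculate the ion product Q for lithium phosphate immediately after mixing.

Total volume = 321 + 172 = 493 mL.
[Li^+] = 2.32 × 10^-3 × (321/493) = 1.511 × 10^-3 M
[PO4^3-] = 2.79 x 10^-5 × (172/493) = 9.734 × 10^-6 M
Li3PO4(s) <=> 3 Li^+ + PO4^3-, so Q = [Li^+]^3[PO4^3-]
Q = (1.511 × 10^-3)^3(9.734 × 10^-6) = 3.36 × 10^-14
Q < Ksp, so no precipitate of Li3PO4 forms.

Q = 3.36 x 10^-14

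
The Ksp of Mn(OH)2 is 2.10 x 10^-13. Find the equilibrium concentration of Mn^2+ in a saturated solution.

Mn(OH)2(s) <=> Mn^2+(aq) + 2 OH^-(aq)
Ksp = [Mn^2+][OH^-]^2
For each mole of Mn(OH)2 that dissolves: [Mn^2+] = s, [OH^-] = 2s.
Ksp = s(2s)^2 = 4s^3
s^3 = 2.10 x 10^-13 / 4, so s = 3.744 × 10^-5 M
[Mn^2+] = s = 3.74 x 10^-5 M

3.74e-5 M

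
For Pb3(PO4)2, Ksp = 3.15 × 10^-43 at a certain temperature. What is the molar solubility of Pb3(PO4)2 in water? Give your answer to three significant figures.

s = 1.24 x 10^-9 M

Pb3(PO4)2(s) ⇌ 3 Pb^2+ + 2 PO4^3-
Ksp = [Pb^2+]^3[PO4^3-]^2
With molar solubility s: [Pb^2+] = 3s, [PO4^3-] = 2s.
So Ksp = (3s)^3 × (2s)^2 = 108s^5
Solving, s = (3.15 × 10^-43/108)^(1/5) = 1.24 x 10^-9 M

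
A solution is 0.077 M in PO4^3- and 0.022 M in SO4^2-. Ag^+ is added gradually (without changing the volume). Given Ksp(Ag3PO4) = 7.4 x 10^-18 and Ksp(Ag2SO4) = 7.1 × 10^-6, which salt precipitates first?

Ag3PO4

Precipitation of each salt starts when its ion product equals its Ksp.
For Ag3PO4: 7.4 x 10^-18 = 0.077 × [Ag^+]^3  ⇒  [Ag^+] = 4.6 × 10^-6 M.
For Ag2SO4: 7.1 × 10^-6 = 0.022 × [Ag^+]^2  ⇒  [Ag^+] = 1.8 × 10^-2 M.
The salt with the lower threshold [Ag^+] precipitates first: Ag3PO4.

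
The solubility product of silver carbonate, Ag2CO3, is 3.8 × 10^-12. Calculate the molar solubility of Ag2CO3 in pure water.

9.8e-5 M

Ag2CO3(s) <=> 2 Ag^+ + CO3^2-
Ksp = [Ag^+]^2[CO3^2-]
For each mole of Ag2CO3 that dissolves: [Ag^+] = 2s, [CO3^2-] = s.
So Ksp = (2s)^2 × s = 4s^3
Solving, s = (3.8 × 10^-12/4)^(1/3) = 9.8 x 10^-5 M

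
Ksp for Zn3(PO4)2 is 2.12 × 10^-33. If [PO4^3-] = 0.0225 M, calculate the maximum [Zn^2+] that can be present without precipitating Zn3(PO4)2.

Zn3(PO4)2(s) ⇌ 3 Zn^2+(aq) + 2 PO4^3-(aq)
Ksp = [Zn^2+]^3[PO4^3-]^2
Precipitation begins when Q = Ksp. With [PO4^3-] = 0.0225 M:
2.12 × 10^-33 = (0.0225)^2 × [Zn^2+]^3
[Zn^2+] = (2.12 × 10^-33 / 5.063 x 10^-4)^(1/3) = 1.61 × 10^-10 M

[Zn^2+] ≈ 1.61 x 10^-10 M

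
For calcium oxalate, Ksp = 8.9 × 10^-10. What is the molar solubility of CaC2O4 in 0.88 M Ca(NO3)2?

CaC2O4(s) ⇌ Ca^2+(aq) + C2O4^2-(aq)
Ksp = [Ca^2+][C2O4^2-]
Let s be the molar solubility in this solution. [Ca^2+] = 0.88 + s ≈ 0.88, [C2O4^2-] = s (since Ca^2+ from Ca(NO3)2 dominates).
Ksp ≈ 0.88 × s
s = 1.0 x 10^-9 M
Check: s = 1.0 × 10^-9 ≪ 0.88, so the approximation is valid.

1.0 × 10^-9 M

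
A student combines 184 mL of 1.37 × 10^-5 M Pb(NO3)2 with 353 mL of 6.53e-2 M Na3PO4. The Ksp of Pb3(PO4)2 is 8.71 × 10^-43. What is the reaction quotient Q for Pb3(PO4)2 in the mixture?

Total volume = 184 + 353 = 537 mL.
[Pb^2+] = 1.37 × 10^-5 × (184/537) = 4.694 × 10^-6 M
[PO4^3-] = 6.53 × 10^-2 × (353/537) = 4.293 x 10^-2 M
Pb3(PO4)2(s) ⇌ 3 Pb^2+(aq) + 2 PO4^3-(aq), so Q = [Pb^2+]^3[PO4^3-]^2
Q = (4.694 × 10^-6)^3(4.293 × 10^-2)^2 = 1.91 × 10^-19
Q > Ksp, so Pb3(PO4)2 will precipitate.

Q = 1.91 × 10^-19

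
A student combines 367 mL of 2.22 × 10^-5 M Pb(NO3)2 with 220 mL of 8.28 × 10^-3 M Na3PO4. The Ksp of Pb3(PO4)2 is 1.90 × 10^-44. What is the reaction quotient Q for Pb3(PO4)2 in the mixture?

Total volume = 367 + 220 = 587 mL.
[Pb^2+] = 2.22 x 10^-5 × (367/587) = 1.388 x 10^-5 M
[PO4^3-] = 8.28 × 10^-3 × (220/587) = 3.103 × 10^-3 M
Pb3(PO4)2(s) <=> 3 Pb^2+ + 2 PO4^3-, so Q = [Pb^2+]^3[PO4^3-]^2
Q = (1.388 x 10^-5)^3(3.103 x 10^-3)^2 = 2.57 x 10^-20
Q > Ksp, so Pb3(PO4)2 will precipitate.

Q ≈ 2.57 × 10^-20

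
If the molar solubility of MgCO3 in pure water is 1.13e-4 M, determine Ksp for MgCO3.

MgCO3(s) ⇌ Mg^2+(aq) + CO3^2-(aq)
Let s = molar solubility. Then [Mg^2+] = s and [CO3^2-] = s.
Ksp = [Mg^2+][CO3^2-]
Ksp = (s)(s) = s^2
With s = 1.13 x 10^-4: Ksp = 1.28 × 10^-8

Ksp = 1.28e-8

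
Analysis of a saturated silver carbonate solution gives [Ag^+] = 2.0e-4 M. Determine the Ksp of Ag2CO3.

Ksp = 4.0 × 10^-12

Ag2CO3(s) ⇌ 2 Ag^+(aq) + CO3^2-(aq)
Stoichiometry gives [CO3^2-] = (1/2)[Ag^+] = 1.00 × 10^-4 M.
Ksp = [Ag^+]^2[CO3^2-]
Ksp = (2.0 x 10^-4)^2 × 1.00 x 10^-4 = 4.0 x 10^-12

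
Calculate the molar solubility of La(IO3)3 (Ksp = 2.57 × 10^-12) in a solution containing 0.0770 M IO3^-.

5.63 × 10^-9 M

La(IO3)3(s) <=> La^3+ + 3 IO3^-
Ksp = [La^3+][IO3^-]^3
Let s be the molar solubility in this solution. [La^3+] = s, [IO3^-] = 0.0770 + 3s ≈ 0.0770 (common-ion effect: IO3^- is already 0.0770 M).
Ksp ≈ s × (0.0770)^3
s = 5.63 × 10^-9 M
Check: 3s = 1.7 x 10^-8 ≪ 0.0770, so the approximation is valid.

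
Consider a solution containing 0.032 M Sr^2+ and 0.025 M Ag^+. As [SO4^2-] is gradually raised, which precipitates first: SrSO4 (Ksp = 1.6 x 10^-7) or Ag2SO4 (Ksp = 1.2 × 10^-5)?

Precipitation of each salt starts when its ion product equals its Ksp.
For SrSO4: 1.6 x 10^-7 = 0.032 × [SO4^2-]  ⇒  [SO4^2-] = 5.0 x 10^-6 M.
For Ag2SO4: 1.2 × 10^-5 = (0.025)^2 × [SO4^2-]  ⇒  [SO4^2-] = 1.9 × 10^-2 M.
The salt with the lower threshold [SO4^2-] precipitates first: SrSO4.

SrSO4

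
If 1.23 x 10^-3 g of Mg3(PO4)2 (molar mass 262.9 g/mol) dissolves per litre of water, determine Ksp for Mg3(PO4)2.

Ksp = 2.42e-25

Molar solubility s = (1.23 x 10^-3 g/L) / (262.9 g/mol) = 4.679 x 10^-6 M.
Mg3(PO4)2(s) ⇌ 3 Mg^2+ + 2 PO4^3-
Let s = molar solubility. Then [Mg^2+] = 3s and [PO4^3-] = 2s.
Ksp = [Mg^2+]^3[PO4^3-]^2
Substituting: Ksp = (3s)^3(2s)^2 = 108s^5
Ksp = 108 × (4.679 × 10^-6)^5 = 2.42 × 10^-25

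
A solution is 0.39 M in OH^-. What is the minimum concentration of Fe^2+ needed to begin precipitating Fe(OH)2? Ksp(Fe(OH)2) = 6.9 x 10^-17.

[Fe^2+] = 4.5 x 10^-16 M

Fe(OH)2(s) ⇌ Fe^2+ + 2 OH^-
Ksp = [Fe^2+][OH^-]^2
Precipitation begins when Q = Ksp. With [OH^-] = 0.39 M:
6.9 x 10^-17 = (0.39)^2 × [Fe^2+]
[Fe^2+] = (6.9 x 10^-17 / 1.52 x 10^-1) = 4.5 × 10^-16 M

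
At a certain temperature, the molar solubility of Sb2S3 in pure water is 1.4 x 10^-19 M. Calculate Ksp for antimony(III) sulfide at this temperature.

Sb2S3(s) ⇌ 2 Sb^3+(aq) + 3 S^2-(aq)
If s mol/L of Sb2S3 dissolves, [Sb^3+] = 2s and [S^2-] = 3s.
Ksp = [Sb^3+]^2[S^2-]^3
So Ksp = (2s)^2 × (3s)^3 = 108s^5
With s = 1.4 × 10^-19: Ksp = 5.8 × 10^-93

5.8e-93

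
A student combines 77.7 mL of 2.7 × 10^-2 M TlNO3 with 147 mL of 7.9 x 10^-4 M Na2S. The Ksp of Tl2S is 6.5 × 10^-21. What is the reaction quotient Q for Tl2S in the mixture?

4.5 × 10^-8

Total volume = 77.7 + 147 = 224.7 mL.
[Tl^+] = 2.7 x 10^-2 × (77.7/224.7) = 9.34 × 10^-3 M
[S^2-] = 7.9 x 10^-4 × (147/224.7) = 5.17 x 10^-4 M
Tl2S(s) ⇌ 2 Tl^+(aq) + S^2-(aq), so Q = [Tl^+]^2[S^2-]
Q = (9.34 × 10^-3)^2(5.17 x 10^-4) = 4.5 × 10^-8
Q > Ksp, so Tl2S will precipitate.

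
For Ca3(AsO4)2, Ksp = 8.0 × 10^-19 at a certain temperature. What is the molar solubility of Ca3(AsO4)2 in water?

Ca3(AsO4)2(s) <=> 3 Ca^2+ + 2 AsO4^3-
Ksp = [Ca^2+]^3[AsO4^3-]^2
If s mol/L of Ca3(AsO4)2 dissolves, [Ca^2+] = 3s and [AsO4^3-] = 2s.
Ksp = (3s)^3(2s)^2 = 108s^5
s = (8.0 × 10^-19 / 108)^(1/5) = 9.4 × 10^-5 M

s = 9.4 × 10^-5 M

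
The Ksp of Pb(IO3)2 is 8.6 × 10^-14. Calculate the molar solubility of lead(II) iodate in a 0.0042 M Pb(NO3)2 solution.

Pb(IO3)2(s) ⇌ Pb^2+(aq) + 2 IO3^-(aq)
Ksp = [Pb^2+][IO3^-]^2
Let s = moles of Pb(IO3)2 that dissolve per litre. [Pb^2+] = 0.0042 + s ≈ 0.0042, [IO3^-] = 2s (common-ion effect: Pb^2+ is already 0.0042 M).
Ksp ≈ 0.0042 × (2s)^2
s = 2.3 x 10^-6 M
Check: s = 2.3 x 10^-6 ≪ 0.0042, so the approximation is valid.

s = 2.3 × 10^-6 M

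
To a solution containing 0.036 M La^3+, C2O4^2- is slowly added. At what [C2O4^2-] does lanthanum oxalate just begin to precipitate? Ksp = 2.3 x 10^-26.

[C2O4^2-] = 2.6 x 10^-8 M

La2(C2O4)3(s) ⇌ 2 La^3+ + 3 C2O4^2-
Ksp = [La^3+]^2[C2O4^2-]^3
Precipitation begins when Q = Ksp. With [La^3+] = 0.036 M:
2.3 x 10^-26 = (0.036)^2 × [C2O4^2-]^3
[C2O4^2-] = (2.3 x 10^-26 / 1.30 x 10^-3)^(1/3) = 2.6 × 10^-8 M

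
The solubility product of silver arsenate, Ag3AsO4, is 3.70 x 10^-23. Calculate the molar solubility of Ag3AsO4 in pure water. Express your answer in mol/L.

s ≈ 1.08 x 10^-6 M

Ag3AsO4(s) <=> 3 Ag^+(aq) + AsO4^3-(aq)
Ksp = [Ag^+]^3[AsO4^3-]
With molar solubility s: [Ag^+] = 3s, [AsO4^3-] = s.
Substituting: Ksp = (3s)^3s = 27s^4
Solving, s = (3.70 x 10^-23/27)^(1/4) = 1.08 x 10^-6 M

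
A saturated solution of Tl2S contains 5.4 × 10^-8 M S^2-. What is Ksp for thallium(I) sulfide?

Ksp = 6.3e-22

Tl2S(s) <=> 2 Tl^+(aq) + S^2-(aq)
Stoichiometry gives [Tl^+] = (2/1)[S^2-] = 1.08 × 10^-7 M.
Ksp = [Tl^+]^2[S^2-]
Ksp = (1.08 × 10^-7)^2 × 5.4 × 10^-8 = 6.3 x 10^-22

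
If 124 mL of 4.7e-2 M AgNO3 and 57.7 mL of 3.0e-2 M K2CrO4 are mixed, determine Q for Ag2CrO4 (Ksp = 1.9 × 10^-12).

Total volume = 124 + 57.7 = 181.7 mL.
[Ag^+] = 4.7 × 10^-2 × (124/181.7) = 3.21 x 10^-2 M
[CrO4^2-] = 3.0 × 10^-2 × (57.7/181.7) = 9.53 x 10^-3 M
Ag2CrO4(s) <=> 2 Ag^+ + CrO4^2-, so Q = [Ag^+]^2[CrO4^2-]
Q = (3.21 x 10^-2)^2(9.53 x 10^-3) = 9.8 × 10^-6
Q > Ksp, so Ag2CrO4 will precipitate.

9.8 × 10^-6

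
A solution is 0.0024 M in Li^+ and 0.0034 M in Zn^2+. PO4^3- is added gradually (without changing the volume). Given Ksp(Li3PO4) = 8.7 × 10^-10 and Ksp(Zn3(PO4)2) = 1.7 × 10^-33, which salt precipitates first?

Zn3(PO4)2

Each salt begins to precipitate when Q = Ksp, i.e. when [PO4^3-] reaches its threshold.
For Li3PO4: 8.7 × 10^-10 = (0.0024)^3 × [PO4^3-]  ⇒  [PO4^3-] = 6.3 × 10^-2 M.
For Zn3(PO4)2: 1.7 × 10^-33 = (0.0034)^3 × [PO4^3-]^2  ⇒  [PO4^3-] = 2.1 × 10^-13 M.
The salt with the lower threshold [PO4^3-] precipitates first: Zn3(PO4)2.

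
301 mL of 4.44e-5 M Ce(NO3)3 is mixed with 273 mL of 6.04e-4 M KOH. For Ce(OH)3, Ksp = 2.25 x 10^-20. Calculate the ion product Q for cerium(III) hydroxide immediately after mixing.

5.52 × 10^-16

Total volume = 301 + 273 = 574 mL.
[Ce^3+] = 4.44 × 10^-5 × (301/574) = 2.328 × 10^-5 M
[OH^-] = 6.04 × 10^-4 × (273/574) = 2.873 × 10^-4 M
Ce(OH)3(s) ⇌ Ce^3+(aq) + 3 OH^-(aq), so Q = [Ce^3+][OH^-]^3
Q = (2.328 x 10^-5)(2.873 × 10^-4)^3 = 5.52 × 10^-16
Q > Ksp, so Ce(OH)3 will precipitate.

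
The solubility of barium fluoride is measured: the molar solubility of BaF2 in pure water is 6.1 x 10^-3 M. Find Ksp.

BaF2(s) ⇌ Ba^2+(aq) + 2 F^-(aq)
For each mole of BaF2 that dissolves: [Ba^2+] = s, [F^-] = 2s.
Ksp = [Ba^2+][F^-]^2
Ksp = s(2s)^2 = 4s^3
Ksp = 4 × (6.1 × 10^-3)^3 = 9.1 x 10^-7

Ksp ≈ 9.1 × 10^-7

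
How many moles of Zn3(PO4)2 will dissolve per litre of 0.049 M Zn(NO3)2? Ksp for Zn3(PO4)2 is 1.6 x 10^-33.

Zn3(PO4)2(s) ⇌ 3 Zn^2+(aq) + 2 PO4^3-(aq)
Ksp = [Zn^2+]^3[PO4^3-]^2
Let s be the molar solubility in this solution. [Zn^2+] = 0.049 + 3s ≈ 0.049, [PO4^3-] = 2s (common-ion effect: Zn^2+ is already 0.049 M).
Ksp ≈ (0.049)^3 × (2s)^2
s = 1.8 x 10^-15 M
Check: 3s = 5.5 × 10^-15 ≪ 0.049, so the approximation is valid.

s ≈ 1.8 × 10^-15 M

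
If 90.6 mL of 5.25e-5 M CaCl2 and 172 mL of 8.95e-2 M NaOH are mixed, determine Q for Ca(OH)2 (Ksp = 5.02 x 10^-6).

Total volume = 90.6 + 172 = 262.6 mL.
[Ca^2+] = 5.25 × 10^-5 × (90.6/262.6) = 1.811 × 10^-5 M
[OH^-] = 8.95 × 10^-2 × (172/262.6) = 5.862 × 10^-2 M
Ca(OH)2(s) <=> Ca^2+ + 2 OH^-, so Q = [Ca^2+][OH^-]^2
Q = (1.811 × 10^-5)(5.862 × 10^-2)^2 = 6.22 × 10^-8
Q < Ksp, so no precipitate of Ca(OH)2 forms.

6.22 × 10^-8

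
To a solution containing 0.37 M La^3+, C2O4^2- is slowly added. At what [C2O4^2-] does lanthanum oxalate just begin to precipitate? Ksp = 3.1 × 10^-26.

La2(C2O4)3(s) <=> 2 La^3+ + 3 C2O4^2-
Ksp = [La^3+]^2[C2O4^2-]^3
Precipitation begins when Q = Ksp. With [La^3+] = 0.37 M:
3.1 × 10^-26 = (0.37)^2 × [C2O4^2-]^3
[C2O4^2-] = (3.1 × 10^-26 / 1.37 x 10^-1)^(1/3) = 6.1 x 10^-9 M

[C2O4^2-] = 6.1 x 10^-9 M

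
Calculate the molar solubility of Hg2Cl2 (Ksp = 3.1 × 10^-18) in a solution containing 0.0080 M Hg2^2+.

Hg2Cl2(s) ⇌ Hg2^2+ + 2 Cl^-
Ksp = [Hg2^2+][Cl^-]^2
If s mol/L dissolves here, [Hg2^2+] = 0.0080 + s ≈ 0.0080, [Cl^-] = 2s (since the Hg2^2+ already present dominates).
Ksp ≈ 0.0080 × (2s)^2
s = 9.8 x 10^-9 M
Check: s = 9.8 × 10^-9 ≪ 0.0080, so the approximation is valid.

s ≈ 9.8e-9 M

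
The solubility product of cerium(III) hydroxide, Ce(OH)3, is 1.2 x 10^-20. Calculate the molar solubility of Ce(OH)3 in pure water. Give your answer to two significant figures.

Ce(OH)3(s) ⇌ Ce^3+(aq) + 3 OH^-(aq)
Ksp = [Ce^3+][OH^-]^3
With molar solubility s: [Ce^3+] = s, [OH^-] = 3s.
So Ksp = s × (3s)^3 = 27s^4
s^4 = 1.2 x 10^-20 / 27, so s = 4.6 × 10^-6 M

4.6 × 10^-6 M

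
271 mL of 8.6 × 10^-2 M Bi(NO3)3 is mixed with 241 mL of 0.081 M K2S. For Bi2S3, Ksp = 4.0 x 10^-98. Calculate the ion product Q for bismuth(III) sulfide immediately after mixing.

Total volume = 271 + 241 = 512 mL.
[Bi^3+] = 8.6 x 10^-2 × (271/512) = 4.55 × 10^-2 M
[S^2-] = 8.1 × 10^-2 × (241/512) = 3.81 × 10^-2 M
Bi2S3(s) ⇌ 2 Bi^3+ + 3 S^2-, so Q = [Bi^3+]^2[S^2-]^3
Q = (4.55 × 10^-2)^2(3.81 × 10^-2)^3 = 1.1 × 10^-7
Q > Ksp, so Bi2S3 will precipitate.

Q = 1.1 x 10^-7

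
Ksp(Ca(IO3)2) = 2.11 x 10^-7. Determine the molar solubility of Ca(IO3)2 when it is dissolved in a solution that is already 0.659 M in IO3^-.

4.86e-7 M

Ca(IO3)2(s) <=> Ca^2+(aq) + 2 IO3^-(aq)
Ksp = [Ca^2+][IO3^-]^2
Let s be the molar solubility in this solution. [Ca^2+] = s, [IO3^-] = 0.659 + 2s ≈ 0.659 (since the IO3^- already present dominates).
Ksp ≈ s × (0.659)^2
s = 4.86 x 10^-7 M
Check: 2s = 9.7 × 10^-7 ≪ 0.659, so the approximation is valid.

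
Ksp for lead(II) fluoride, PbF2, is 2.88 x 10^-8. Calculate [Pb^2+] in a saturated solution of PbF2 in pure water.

[Pb^2+] ≈ 1.93e-3 M

PbF2(s) ⇌ Pb^2+(aq) + 2 F^-(aq)
Ksp = [Pb^2+][F^-]^2
For each mole of PbF2 that dissolves: [Pb^2+] = s, [F^-] = 2s.
Substituting: Ksp = s(2s)^2 = 4s^3
Solving, s = (2.88 x 10^-8/4)^(1/3) = 1.931 × 10^-3 M
[Pb^2+] = s = 1.93 × 10^-3 M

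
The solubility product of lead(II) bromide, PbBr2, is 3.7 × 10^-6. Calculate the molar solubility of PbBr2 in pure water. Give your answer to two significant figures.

9.7 x 10^-3 M

PbBr2(s) ⇌ Pb^2+(aq) + 2 Br^-(aq)
Ksp = [Pb^2+][Br^-]^2
Let s = molar solubility. Then [Pb^2+] = s and [Br^-] = 2s.
Ksp = s(2s)^2 = 4s^3
s^3 = 3.7 × 10^-6 / 4, so s = 9.7 × 10^-3 M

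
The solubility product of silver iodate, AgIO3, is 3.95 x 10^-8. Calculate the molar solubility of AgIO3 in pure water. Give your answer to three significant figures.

s ≈ 1.99 × 10^-4 M

AgIO3(s) <=> Ag^+(aq) + IO3^-(aq)
Ksp = [Ag^+][IO3^-]
If s mol/L of AgIO3 dissolves, [Ag^+] = s and [IO3^-] = s.
Ksp = s^2
s = √(3.95 x 10^-8) = 1.99 x 10^-4 M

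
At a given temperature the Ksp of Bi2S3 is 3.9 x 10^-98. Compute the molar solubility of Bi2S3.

Bi2S3(s) ⇌ 2 Bi^3+(aq) + 3 S^2-(aq)
Ksp = [Bi^3+]^2[S^2-]^3
Let s = molar solubility. Then [Bi^3+] = 2s and [S^2-] = 3s.
So Ksp = (2s)^2 × (3s)^3 = 108s^5
Solving, s = (3.9 x 10^-98/108)^(1/5) = 1.3 x 10^-20 M

s ≈ 1.3 x 10^-20 M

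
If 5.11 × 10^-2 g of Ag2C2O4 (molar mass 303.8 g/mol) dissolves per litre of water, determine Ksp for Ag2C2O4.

Ksp ≈ 1.90e-11

Molar solubility s = (5.11 x 10^-2 g/L) / (303.8 g/mol) = 1.682 × 10^-4 M.
Ag2C2O4(s) <=> 2 Ag^+(aq) + C2O4^2-(aq)
If s mol/L of Ag2C2O4 dissolves, [Ag^+] = 2s and [C2O4^2-] = s.
Ksp = [Ag^+]^2[C2O4^2-]
Substituting: Ksp = (2s)^2s = 4s^3
With s = 1.682 × 10^-4: Ksp = 1.90 × 10^-11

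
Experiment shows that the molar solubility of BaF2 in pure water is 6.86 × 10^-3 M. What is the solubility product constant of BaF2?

BaF2(s) <=> Ba^2+ + 2 F^-
Let s = molar solubility. Then [Ba^2+] = s and [F^-] = 2s.
Ksp = [Ba^2+][F^-]^2
So Ksp = s × (2s)^2 = 4s^3
With s = 6.86 × 10^-3: Ksp = 1.29 × 10^-6

1.29 × 10^-6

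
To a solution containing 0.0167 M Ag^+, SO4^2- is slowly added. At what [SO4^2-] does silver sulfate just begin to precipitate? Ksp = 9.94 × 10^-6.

0.0356 M

Ag2SO4(s) ⇌ 2 Ag^+(aq) + SO4^2-(aq)
Ksp = [Ag^+]^2[SO4^2-]
Precipitation begins when Q = Ksp. With [Ag^+] = 0.0167 M:
9.94 × 10^-6 = (0.0167)^2 × [SO4^2-]
[SO4^2-] = (9.94 × 10^-6 / 2.789 × 10^-4) = 3.56 × 10^-2 M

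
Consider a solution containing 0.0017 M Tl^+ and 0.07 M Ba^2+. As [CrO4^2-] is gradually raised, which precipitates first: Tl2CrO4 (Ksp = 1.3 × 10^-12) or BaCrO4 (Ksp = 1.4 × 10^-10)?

Each salt begins to precipitate when Q = Ksp, i.e. when [CrO4^2-] reaches its threshold.
For Tl2CrO4: 1.3 × 10^-12 = (0.0017)^2 × [CrO4^2-]  ⇒  [CrO4^2-] = 4.5 × 10^-7 M.
For BaCrO4: 1.4 × 10^-10 = 0.07 × [CrO4^2-]  ⇒  [CrO4^2-] = 2.0 × 10^-9 M.
The salt with the lower threshold [CrO4^2-] precipitates first: BaCrO4.

BaCrO4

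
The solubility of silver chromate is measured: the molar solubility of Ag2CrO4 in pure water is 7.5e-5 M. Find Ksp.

Ag2CrO4(s) ⇌ 2 Ag^+(aq) + CrO4^2-(aq)
For each mole of Ag2CrO4 that dissolves: [Ag^+] = 2s, [CrO4^2-] = s.
Ksp = [Ag^+]^2[CrO4^2-]
So Ksp = (2s)^2 × s = 4s^3
With s = 7.5 x 10^-5: Ksp = 1.7 x 10^-12

Ksp = 1.7e-12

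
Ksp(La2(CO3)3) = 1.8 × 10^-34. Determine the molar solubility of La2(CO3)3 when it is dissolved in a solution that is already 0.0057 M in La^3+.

s ≈ 5.9 × 10^-11 M

La2(CO3)3(s) ⇌ 2 La^3+(aq) + 3 CO3^2-(aq)
Ksp = [La^3+]^2[CO3^2-]^3
Let s = moles of La2(CO3)3 that dissolve per litre. [La^3+] = 0.0057 + 2s ≈ 0.0057, [CO3^2-] = 3s (common-ion effect: La^3+ is already 0.0057 M).
Ksp ≈ (0.0057)^2 × (3s)^3
s = 5.9 × 10^-11 M
Check: 2s = 1.2 x 10^-10 ≪ 0.0057, so the approximation is valid.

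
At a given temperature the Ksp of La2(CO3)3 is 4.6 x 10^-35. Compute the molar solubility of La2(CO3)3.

La2(CO3)3(s) ⇌ 2 La^3+ + 3 CO3^2-
Ksp = [La^3+]^2[CO3^2-]^3
For each mole of La2(CO3)3 that dissolves: [La^3+] = 2s, [CO3^2-] = 3s.
Substituting: Ksp = (2s)^2(3s)^3 = 108s^5
Solving, s = (4.6 x 10^-35/108)^(1/5) = 5.3 × 10^-8 M

s ≈ 5.3 × 10^-8 M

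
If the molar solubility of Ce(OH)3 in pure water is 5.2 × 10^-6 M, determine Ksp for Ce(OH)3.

Ksp = 2.0 × 10^-20

Ce(OH)3(s) ⇌ Ce^3+(aq) + 3 OH^-(aq)
Let s = molar solubility. Then [Ce^3+] = s and [OH^-] = 3s.
Ksp = [Ce^3+][OH^-]^3
So Ksp = s × (3s)^3 = 27s^4
Ksp = 27 × (5.2 × 10^-6)^4 = 2.0 × 10^-20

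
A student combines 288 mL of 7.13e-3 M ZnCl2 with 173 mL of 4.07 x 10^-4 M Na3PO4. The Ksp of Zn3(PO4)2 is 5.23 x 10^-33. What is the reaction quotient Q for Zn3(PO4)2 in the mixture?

Total volume = 288 + 173 = 461 mL.
[Zn^2+] = 7.13 x 10^-3 × (288/461) = 4.454 × 10^-3 M
[PO4^3-] = 4.07 × 10^-4 × (173/461) = 1.527 x 10^-4 M
Zn3(PO4)2(s) <=> 3 Zn^2+ + 2 PO4^3-, so Q = [Zn^2+]^3[PO4^3-]^2
Q = (4.454 × 10^-3)^3(1.527 x 10^-4)^2 = 2.06 × 10^-15
Q > Ksp, so Zn3(PO4)2 will precipitate.

2.06e-15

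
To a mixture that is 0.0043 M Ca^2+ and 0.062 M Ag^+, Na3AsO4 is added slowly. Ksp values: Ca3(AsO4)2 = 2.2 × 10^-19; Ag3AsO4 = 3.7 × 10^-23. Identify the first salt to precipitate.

Ag3AsO4

Precipitation of each salt starts when its ion product equals its Ksp.
For Ca3(AsO4)2: 2.2 × 10^-19 = (0.0043)^3 × [AsO4^3-]^2  ⇒  [AsO4^3-] = 1.7 x 10^-6 M.
For Ag3AsO4: 3.7 × 10^-23 = (0.062)^3 × [AsO4^3-]  ⇒  [AsO4^3-] = 1.6 x 10^-19 M.
The salt with the lower threshold [AsO4^3-] precipitates first: Ag3AsO4.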